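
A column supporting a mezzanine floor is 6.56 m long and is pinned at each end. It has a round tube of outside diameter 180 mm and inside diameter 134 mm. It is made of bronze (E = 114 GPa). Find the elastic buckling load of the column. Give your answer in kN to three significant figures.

P_cr ≈ 933 kN

d_o = 180 mm, d_i = 134 mm
I = π(d_o⁴ − d_i⁴)/64 = π(180⁴ − 134.0⁴)/64 = 3.570×10^7 mm⁴
I = 3.570×10^7 mm⁴ = 3.570×10^-5 m⁴
Effective length L_e = K·L = 1 × 6.56 = 6.560 m
P_cr = π²EI / L_e² = π² × 114×10⁹ × 3.570×10^-5 / 6.560² = 9.335×10^5 N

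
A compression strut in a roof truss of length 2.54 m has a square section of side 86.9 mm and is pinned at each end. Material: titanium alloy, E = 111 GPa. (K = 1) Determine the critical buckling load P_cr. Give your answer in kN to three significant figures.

I = a⁴/12 = 86.9⁴/12 = 4.752×10^6 mm⁴
I = 4.752×10^6 mm⁴ = 4.752×10^-6 m⁴
Effective length L_e = K·L = 1 × 2.54 = 2.540 m
P_cr = π²EI / L_e² = π² × 111×10⁹ × 4.752×10^-6 / 2.540² = 8.070×10^5 N

P_cr ≈ 807 kN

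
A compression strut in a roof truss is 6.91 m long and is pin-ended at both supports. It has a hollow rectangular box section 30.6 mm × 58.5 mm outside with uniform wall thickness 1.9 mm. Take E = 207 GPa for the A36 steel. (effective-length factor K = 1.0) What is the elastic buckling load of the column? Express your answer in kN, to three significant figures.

Inner dimensions: h_i = 58.5 − 2×1.9 = 54.70 mm, b_i = 30.6 − 2×1.9 = 26.80 mm
Weak-axis I_min = (h_o·b_o³ − h_i·b_i³)/12 with b_o = 30.6, b_i = 26.80 mm (shorter outer/inner sides).
I_min = (58.5×30.6³ − 54.70×26.80³)/12 = 5.194×10^4 mm⁴
I = 5.194×10^4 mm⁴ = 5.194×10^-8 m⁴
Effective length L_e = K·L = 1 × 6.91 = 6.910 m
P_cr = π²EI / L_e² = π² × 207×10⁹ × 5.194×10^-8 / 6.910² = 2.222×10^3 N

P_cr ≈ 2.22 kN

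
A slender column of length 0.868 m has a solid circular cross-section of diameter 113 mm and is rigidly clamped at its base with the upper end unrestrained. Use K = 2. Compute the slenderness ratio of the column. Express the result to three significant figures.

I = πd⁴/64 = π×113⁴/64 = 8.004×10^6 mm⁴
A = 1.003×10^4 mm²;  r_min = √(I/A) = √(8.004×10^6/1.003×10^4) = 28.25 mm
L_e = K·L = 2 × 0.868 m = 1.736 m = 1736.0 mm
λ = L_e / r_min = 1736.0 / 28.25 = 61.5

λ ≈ 61.5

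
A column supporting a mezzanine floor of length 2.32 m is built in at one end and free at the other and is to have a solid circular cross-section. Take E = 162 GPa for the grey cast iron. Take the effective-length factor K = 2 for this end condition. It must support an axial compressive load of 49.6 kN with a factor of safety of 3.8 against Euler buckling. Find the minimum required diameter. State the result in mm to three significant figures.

d ≈ 84.8 mm

Required P_cr = n·P = 3.8 × 49.6 = 188.5 kN
L_e = K·L = 2 × 2.32 = 4.640 m
Required I = P_cr·L_e²/(π²E) = 1.885×10^5 × 4.640² / (π² × 1.62×10^11) = 2.538×10^-6 m⁴
I_req = 2.538×10^6 mm⁴
Solid circle: I = πd⁴/64  ⇒  d = (64I/π)^(1/4) = (64×2.538×10^6/π)^(1/4) = 84.8 mm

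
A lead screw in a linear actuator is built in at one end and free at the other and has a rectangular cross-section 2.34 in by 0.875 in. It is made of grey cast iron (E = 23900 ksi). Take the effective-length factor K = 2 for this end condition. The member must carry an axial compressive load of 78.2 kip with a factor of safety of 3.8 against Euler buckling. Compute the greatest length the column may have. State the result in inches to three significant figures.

L_max ≈ 5.09 in

Buckling occurs about the weak axis: I_min = h·b³/12 with b = 0.875 in (the shorter side).
I_min = 2.34×0.875³/12 = 0.1306 in⁴
Required critical load P_cr = n·P = 3.8 × 78.2 = 297.2 kip = 2.972×10^5 lb
From P_cr = π²EI/(K·L)²:  L = (1/K)·√(π²EI/P_cr) = (1/2)·√(π²×2.39×10^7×0.1306/2.972×10^5)
L = 5.09 in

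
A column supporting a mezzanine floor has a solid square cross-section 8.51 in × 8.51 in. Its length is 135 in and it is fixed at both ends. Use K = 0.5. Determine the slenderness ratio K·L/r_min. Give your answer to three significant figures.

For a square r = a/√12 = 8.51/√12 = 2.457 in
L_e = K·L = 0.5 × 135 = 67.50 in
λ = L_e / r_min = 67.500 / 2.457 = 27.5

λ ≈ 27.5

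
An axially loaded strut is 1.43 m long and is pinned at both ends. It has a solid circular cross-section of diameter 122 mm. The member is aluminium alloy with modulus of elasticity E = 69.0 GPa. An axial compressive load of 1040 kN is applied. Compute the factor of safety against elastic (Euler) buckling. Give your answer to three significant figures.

n ≈ 3.48

I = πd⁴/64 = π×122⁴/64 = 1.087×10^7 mm⁴
I = 1.087×10^7 mm⁴ = 1.087×10^-5 m⁴
Effective length L_e = K·L = 1 × 1.43 = 1.430 m
P_cr = π²EI / L_e² = π² × 69.0×10⁹ × 1.087×10^-5 / 1.430² = 3.621×10^6 N
Factor of safety n = P_cr / P = 3621.5 / 1040 = 3.48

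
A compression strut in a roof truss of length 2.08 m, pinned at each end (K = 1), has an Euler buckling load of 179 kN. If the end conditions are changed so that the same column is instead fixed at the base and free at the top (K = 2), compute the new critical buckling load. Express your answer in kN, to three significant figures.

P_cr ≈ 44.8 kN

P_cr ∝ 1/K², so P_cr,new = P_cr,old × (K_old/K_new)² = 179 × (1/2)²
= 179 × 0.2500 = 44.8 kN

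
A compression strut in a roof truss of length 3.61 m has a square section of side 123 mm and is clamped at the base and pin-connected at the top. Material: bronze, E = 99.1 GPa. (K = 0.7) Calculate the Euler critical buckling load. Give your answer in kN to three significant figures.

P_cr ≈ 2920 kN

I = a⁴/12 = 123⁴/12 = 1.907×10^7 mm⁴
I = 1.907×10^7 mm⁴ = 1.907×10^-5 m⁴
Effective length L_e = K·L = 0.7 × 3.61 = 2.527 m
P_cr = π²EI / L_e² = π² × 99.1×10⁹ × 1.907×10^-5 / 2.527² = 2.921×10^6 N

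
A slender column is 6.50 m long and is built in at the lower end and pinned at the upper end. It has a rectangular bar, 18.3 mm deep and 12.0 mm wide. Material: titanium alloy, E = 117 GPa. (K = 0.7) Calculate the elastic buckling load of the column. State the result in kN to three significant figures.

P_cr ≈ 0.147 kN

Buckling occurs about the weak axis: I_min = h·b³/12 with b = 12.0 mm (the shorter side).
I_min = 18.3×12.0³/12 = 2.635×10^3 mm⁴
I = 2.635×10^3 mm⁴ = 2.635×10^-9 m⁴
Effective length L_e = K·L = 0.7 × 6.50 = 4.550 m
P_cr = π²EI / L_e² = π² × 117×10⁹ × 2.635×10^-9 / 4.550² = 147.0 N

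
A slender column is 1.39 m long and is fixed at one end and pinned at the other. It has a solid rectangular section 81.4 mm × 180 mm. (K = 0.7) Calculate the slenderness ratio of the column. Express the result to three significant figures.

λ ≈ 41.4

For a rectangle r_min = b/√12 = 81.4/√12 = 23.50 mm
L_e = K·L = 0.7 × 1.39 m = 0.9730 m = 973.00 mm
λ = L_e / r_min = 973.00 / 23.50 = 41.4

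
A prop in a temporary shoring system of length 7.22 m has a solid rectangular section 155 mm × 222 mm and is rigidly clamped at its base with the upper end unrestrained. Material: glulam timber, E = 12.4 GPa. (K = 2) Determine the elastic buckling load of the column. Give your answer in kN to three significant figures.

P_cr ≈ 40.4 kN

Buckling occurs about the weak axis: I_min = h·b³/12 with b = 155 mm (the shorter side).
I_min = 222×155³/12 = 6.889×10^7 mm⁴
I = 6.889×10^7 mm⁴ = 6.889×10^-5 m⁴
Effective length L_e = K·L = 2 × 7.22 = 14.44 m
P_cr = π²EI / L_e² = π² × 12.4×10⁹ × 6.889×10^-5 / 14.44² = 4.043×10^4 N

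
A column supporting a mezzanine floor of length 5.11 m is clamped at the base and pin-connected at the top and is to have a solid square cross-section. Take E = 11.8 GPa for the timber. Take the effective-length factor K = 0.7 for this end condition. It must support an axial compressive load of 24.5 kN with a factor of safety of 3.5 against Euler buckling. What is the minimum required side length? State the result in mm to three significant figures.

a ≈ 103 mm

Required P_cr = n·P = 3.5 × 24.5 = 85.75 kN
L_e = K·L = 0.7 × 5.11 = 3.577 m
Required I = P_cr·L_e²/(π²E) = 8.575×10^4 × 3.577² / (π² × 1.18×10^10) = 9.421×10^-6 m⁴
I_req = 9.421×10^6 mm⁴
Solid square: I = a⁴/12  ⇒  a = (12I)^(1/4) = (12×9.421×10^6)^(1/4) = 103 mm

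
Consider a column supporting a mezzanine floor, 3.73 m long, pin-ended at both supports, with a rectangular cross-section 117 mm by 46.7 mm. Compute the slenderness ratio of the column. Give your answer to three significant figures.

For a rectangle r_min = b/√12 = 46.7/√12 = 13.48 mm
L_e = K·L = 1 × 3.73 m = 3.730 m = 3730.0 mm
λ = L_e / r_min = 3730.0 / 13.48 = 277

λ ≈ 277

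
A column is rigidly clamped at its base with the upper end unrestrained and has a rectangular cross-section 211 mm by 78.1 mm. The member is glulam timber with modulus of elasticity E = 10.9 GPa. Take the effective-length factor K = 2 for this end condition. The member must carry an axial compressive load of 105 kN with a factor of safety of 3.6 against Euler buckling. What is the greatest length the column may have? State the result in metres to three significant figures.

L_max ≈ 0.772 m

Buckling occurs about the weak axis: I_min = h·b³/12 with b = 78.1 mm (the shorter side).
I_min = 211×78.1³/12 = 8.376×10^6 mm⁴
I = 8.376×10^-6 m⁴
Required critical load P_cr = n·P = 3.6 × 105 = 378.0 kN = 3.780×10^5 N
From P_cr = π²EI/(K·L)²:  L = (1/K)·√(π²EI/P_cr) = (1/2)·√(π²×1.09×10^10×8.376×10^-6/3.780×10^5)
L = 0.772 m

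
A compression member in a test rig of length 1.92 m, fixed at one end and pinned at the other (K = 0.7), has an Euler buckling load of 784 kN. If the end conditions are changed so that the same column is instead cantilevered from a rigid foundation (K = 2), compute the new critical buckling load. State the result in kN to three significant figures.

P_cr ∝ 1/K², so P_cr,new = P_cr,old × (K_old/K_new)² = 784 × (0.7/2)²
= 784 × 0.1225 = 96.0 kN

P_cr ≈ 96.0 kN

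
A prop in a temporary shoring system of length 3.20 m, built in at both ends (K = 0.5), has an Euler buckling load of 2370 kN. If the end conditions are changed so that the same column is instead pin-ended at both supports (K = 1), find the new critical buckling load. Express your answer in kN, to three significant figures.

P_cr ∝ 1/K², so P_cr,new = P_cr,old × (K_old/K_new)² = 2370 × (0.5/1)²
= 2370 × 0.2500 = 592 kN

P_cr ≈ 592 kN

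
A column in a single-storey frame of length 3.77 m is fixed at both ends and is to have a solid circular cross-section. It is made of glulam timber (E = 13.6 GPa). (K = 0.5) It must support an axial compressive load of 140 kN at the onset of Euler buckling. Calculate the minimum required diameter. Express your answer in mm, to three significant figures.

d ≈ 93.2 mm

L_e = K·L = 0.5 × 3.77 = 1.885 m
Required I = P_cr·L_e²/(π²E) = 1.400×10^5 × 1.885² / (π² × 1.36×10^10) = 3.706×10^-6 m⁴
I_req = 3.706×10^6 mm⁴
Solid circle: I = πd⁴/64  ⇒  d = (64I/π)^(1/4) = (64×3.706×10^6/π)^(1/4) = 93.2 mm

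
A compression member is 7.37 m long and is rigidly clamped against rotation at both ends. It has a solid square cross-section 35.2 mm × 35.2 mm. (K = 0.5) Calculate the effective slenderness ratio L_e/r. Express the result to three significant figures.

λ ≈ 363

For a square r = a/√12 = 35.2/√12 = 10.16 mm
L_e = K·L = 0.5 × 7.37 m = 3.685 m = 3685.0 mm
λ = L_e / r_min = 3685.0 / 10.16 = 363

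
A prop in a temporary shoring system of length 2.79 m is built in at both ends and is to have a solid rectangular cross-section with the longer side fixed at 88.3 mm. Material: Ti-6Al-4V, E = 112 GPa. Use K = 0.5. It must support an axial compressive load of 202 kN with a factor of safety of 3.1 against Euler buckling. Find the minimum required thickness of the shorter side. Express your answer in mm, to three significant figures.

Required P_cr = n·P = 3.1 × 202 = 626.2 kN
L_e = K·L = 0.5 × 2.79 = 1.395 m
Required I = P_cr·L_e²/(π²E) = 6.262×10^5 × 1.395² / (π² × 1.12×10^11) = 1.102×10^-6 m⁴
I_req = 1.102×10^6 mm⁴
Rectangle, weak axis: I_min = h·b³/12 with h = 88.3 mm fixed  ⇒  b = (12I/h)^(1/3) = 53.1 mm

b ≈ 53.1 mm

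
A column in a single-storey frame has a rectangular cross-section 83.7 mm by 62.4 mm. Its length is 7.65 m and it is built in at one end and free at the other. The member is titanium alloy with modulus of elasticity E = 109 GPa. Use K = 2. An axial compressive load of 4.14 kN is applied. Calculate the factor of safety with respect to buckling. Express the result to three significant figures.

n ≈ 1.88

Buckling occurs about the weak axis: I_min = h·b³/12 with b = 62.4 mm (the shorter side).
I_min = 83.7×62.4³/12 = 1.695×10^6 mm⁴
I = 1.695×10^6 mm⁴ = 1.695×10^-6 m⁴
Effective length L_e = K·L = 2 × 7.65 = 15.30 m
P_cr = π²EI / L_e² = π² × 109×10⁹ × 1.695×10^-6 / 15.30² = 7.788×10^3 N
Factor of safety n = P_cr / P = 7.7883 / 4.14 = 1.88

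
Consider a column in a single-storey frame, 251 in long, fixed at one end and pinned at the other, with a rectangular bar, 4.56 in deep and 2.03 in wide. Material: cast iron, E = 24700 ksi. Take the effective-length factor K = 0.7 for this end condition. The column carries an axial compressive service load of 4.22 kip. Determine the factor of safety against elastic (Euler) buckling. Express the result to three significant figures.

Buckling occurs about the weak axis: I_min = h·b³/12 with b = 2.03 in (the shorter side).
I_min = 4.56×2.03³/12 = 3.179 in⁴
Effective length L_e = K·L = 0.7 × 251 = 175.7 in
P_cr = π²EI / L_e² = π² × 24700×10³ × 3.179 / 175.7² = 2.510×10^4 lb
Factor of safety n = P_cr / P = 25.103 / 4.22 = 5.95

n ≈ 5.95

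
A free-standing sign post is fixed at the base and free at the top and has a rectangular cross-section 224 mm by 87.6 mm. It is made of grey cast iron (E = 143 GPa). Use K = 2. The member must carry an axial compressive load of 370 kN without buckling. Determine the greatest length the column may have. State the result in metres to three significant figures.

L_max ≈ 3.46 m

Buckling occurs about the weak axis: I_min = h·b³/12 with b = 87.6 mm (the shorter side).
I_min = 224×87.6³/12 = 1.255×10^7 mm⁴
I = 1.255×10^-5 m⁴
At the buckling limit P_cr = P = 3.700×10^5 N
From P_cr = π²EI/(K·L)²:  L = (1/K)·√(π²EI/P_cr) = (1/2)·√(π²×1.43×10^11×1.255×10^-5/3.700×10^5)
L = 3.46 m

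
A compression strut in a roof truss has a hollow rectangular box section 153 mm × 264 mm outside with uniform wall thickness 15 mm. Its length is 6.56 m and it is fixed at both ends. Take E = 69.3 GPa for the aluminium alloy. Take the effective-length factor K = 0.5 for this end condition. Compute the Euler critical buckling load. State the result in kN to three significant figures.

P_cr ≈ 2700 kN

Inner dimensions: h_i = 264 − 2×15 = 234.0 mm, b_i = 153 − 2×15 = 123.0 mm
Weak-axis I_min = (h_o·b_o³ − h_i·b_i³)/12 with b_o = 153, b_i = 123.0 mm (shorter outer/inner sides).
I_min = (264×153³ − 234.0×123.0³)/12 = 4.251×10^7 mm⁴
I = 4.251×10^7 mm⁴ = 4.251×10^-5 m⁴
Effective length L_e = K·L = 0.5 × 6.56 = 3.280 m
P_cr = π²EI / L_e² = π² × 69.3×10⁹ × 4.251×10^-5 / 3.280² = 2.702×10^6 N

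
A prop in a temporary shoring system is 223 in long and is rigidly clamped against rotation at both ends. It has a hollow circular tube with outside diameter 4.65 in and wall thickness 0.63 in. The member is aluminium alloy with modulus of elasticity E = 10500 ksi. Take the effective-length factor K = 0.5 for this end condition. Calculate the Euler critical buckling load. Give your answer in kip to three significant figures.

P_cr ≈ 137 kip

Inner diameter d_i = 4.65 − 2×0.63 = 3.390 in
I = π(d_o⁴ − d_i⁴)/64 = π(4.65⁴ − 3.390⁴)/64 = 16.47 in⁴
Effective length L_e = K·L = 0.5 × 223 = 111.5 in
P_cr = π²EI / L_e² = π² × 10500×10³ × 16.47 / 111.5² = 1.373×10^5 lb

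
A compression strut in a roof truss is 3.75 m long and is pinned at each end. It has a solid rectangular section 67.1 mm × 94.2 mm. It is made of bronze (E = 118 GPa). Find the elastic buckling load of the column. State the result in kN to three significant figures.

Buckling occurs about the weak axis: I_min = h·b³/12 with b = 67.1 mm (the shorter side).
I_min = 94.2×67.1³/12 = 2.372×10^6 mm⁴
I = 2.372×10^6 mm⁴ = 2.372×10^-6 m⁴
Effective length L_e = K·L = 1 × 3.75 = 3.750 m
P_cr = π²EI / L_e² = π² × 118×10⁹ × 2.372×10^-6 / 3.750² = 1.964×10^5 N

P_cr ≈ 196 kN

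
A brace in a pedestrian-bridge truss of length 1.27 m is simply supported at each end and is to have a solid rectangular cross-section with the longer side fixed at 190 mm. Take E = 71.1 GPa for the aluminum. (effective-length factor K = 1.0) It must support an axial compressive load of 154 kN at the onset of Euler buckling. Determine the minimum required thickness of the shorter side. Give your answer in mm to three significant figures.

b ≈ 28.2 mm

L_e = K·L = 1 × 1.27 = 1.270 m
Required I = P_cr·L_e²/(π²E) = 1.540×10^5 × 1.270² / (π² × 7.11×10^10) = 3.540×10^-7 m⁴
I_req = 3.540×10^5 mm⁴
Rectangle, weak axis: I_min = h·b³/12 with h = 190 mm fixed  ⇒  b = (12I/h)^(1/3) = 28.2 mm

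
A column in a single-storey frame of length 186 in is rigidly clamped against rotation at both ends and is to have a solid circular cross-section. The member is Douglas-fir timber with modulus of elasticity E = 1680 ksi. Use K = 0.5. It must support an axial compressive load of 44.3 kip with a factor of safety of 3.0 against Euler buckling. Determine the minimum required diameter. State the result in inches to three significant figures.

d ≈ 6.13 in

Required P_cr = n·P = 3.0 × 44.3 = 132.9 kip
L_e = K·L = 0.5 × 186 = 93.00 in
Required I = P_cr·L_e²/(π²E) = 1.329×10^5 × 93.00² / (π² × 1.68×10^6) = 69.32 in⁴
Solid circle: I = πd⁴/64  ⇒  d = (64I/π)^(1/4) = (64×69.32/π)^(1/4) = 6.13 in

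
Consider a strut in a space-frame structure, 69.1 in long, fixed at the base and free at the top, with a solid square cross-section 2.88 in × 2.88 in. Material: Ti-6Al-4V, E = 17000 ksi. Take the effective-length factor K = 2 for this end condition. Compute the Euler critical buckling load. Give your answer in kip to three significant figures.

I = a⁴/12 = 2.88⁴/12 = 5.733 in⁴
Effective length L_e = K·L = 2 × 69.1 = 138.2 in
P_cr = π²EI / L_e² = π² × 17000×10³ × 5.733 / 138.2² = 5.036×10^4 lb

P_cr ≈ 50.4 kip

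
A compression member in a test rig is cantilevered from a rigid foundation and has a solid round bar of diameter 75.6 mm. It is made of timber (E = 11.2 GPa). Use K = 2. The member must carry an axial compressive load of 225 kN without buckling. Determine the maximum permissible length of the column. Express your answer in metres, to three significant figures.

L_max ≈ 0.444 m

I = πd⁴/64 = π×75.6⁴/64 = 1.603×10^6 mm⁴
I = 1.603×10^-6 m⁴
At the buckling limit P_cr = P = 2.250×10^5 N
From P_cr = π²EI/(K·L)²:  L = (1/K)·√(π²EI/P_cr) = (1/2)·√(π²×1.12×10^10×1.603×10^-6/2.250×10^5)
L = 0.444 m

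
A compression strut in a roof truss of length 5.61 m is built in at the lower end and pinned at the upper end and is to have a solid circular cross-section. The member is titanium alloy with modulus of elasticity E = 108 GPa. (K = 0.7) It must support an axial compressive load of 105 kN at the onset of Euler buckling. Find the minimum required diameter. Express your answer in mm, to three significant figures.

L_e = K·L = 0.7 × 5.61 = 3.927 m
Required I = P_cr·L_e²/(π²E) = 1.050×10^5 × 3.927² / (π² × 1.08×10^11) = 1.519×10^-6 m⁴
I_req = 1.519×10^6 mm⁴
Solid circle: I = πd⁴/64  ⇒  d = (64I/π)^(1/4) = (64×1.519×10^6/π)^(1/4) = 74.6 mm

d ≈ 74.6 mm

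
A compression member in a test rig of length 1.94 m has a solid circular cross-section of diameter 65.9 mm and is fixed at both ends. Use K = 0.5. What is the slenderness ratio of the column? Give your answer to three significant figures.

For a solid circle r = d/4 = 65.9/4 = 16.48 mm
L_e = K·L = 0.5 × 1.94 m = 0.9700 m = 970.00 mm
λ = L_e / r_min = 970.00 / 16.48 = 58.9

λ ≈ 58.9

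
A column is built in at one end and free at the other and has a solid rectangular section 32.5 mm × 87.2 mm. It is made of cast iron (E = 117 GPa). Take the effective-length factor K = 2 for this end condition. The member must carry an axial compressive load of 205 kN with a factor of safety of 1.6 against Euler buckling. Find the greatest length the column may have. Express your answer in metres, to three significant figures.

L_max ≈ 0.469 m

Buckling occurs about the weak axis: I_min = h·b³/12 with b = 32.5 mm (the shorter side).
I_min = 87.2×32.5³/12 = 2.495×10^5 mm⁴
I = 2.495×10^-7 m⁴
Required critical load P_cr = n·P = 1.6 × 205 = 328.0 kN = 3.280×10^5 N
From P_cr = π²EI/(K·L)²:  L = (1/K)·√(π²EI/P_cr) = (1/2)·√(π²×1.17×10^11×2.495×10^-7/3.280×10^5)
L = 0.469 m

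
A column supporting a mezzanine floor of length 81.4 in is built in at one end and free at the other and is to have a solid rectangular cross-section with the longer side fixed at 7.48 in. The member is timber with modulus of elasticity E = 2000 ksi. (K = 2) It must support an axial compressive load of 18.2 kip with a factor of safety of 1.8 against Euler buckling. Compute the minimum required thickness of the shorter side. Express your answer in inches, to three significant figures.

b ≈ 4.13 in

Required P_cr = n·P = 1.8 × 18.2 = 32.76 kip
L_e = K·L = 2 × 81.4 = 162.8 in
Required I = P_cr·L_e²/(π²E) = 3.276×10^4 × 162.8² / (π² × 2.00×10^6) = 43.99 in⁴
Rectangle, weak axis: I_min = h·b³/12 with h = 7.48 in fixed  ⇒  b = (12I/h)^(1/3) = 4.13 in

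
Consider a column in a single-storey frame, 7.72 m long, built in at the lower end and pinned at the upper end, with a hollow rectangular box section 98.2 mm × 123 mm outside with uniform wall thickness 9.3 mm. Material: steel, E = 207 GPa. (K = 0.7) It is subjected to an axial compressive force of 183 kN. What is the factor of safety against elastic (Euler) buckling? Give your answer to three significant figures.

n ≈ 2.03

Inner dimensions: h_i = 123 − 2×9.3 = 104.4 mm, b_i = 98.2 − 2×9.3 = 79.60 mm
Weak-axis I_min = (h_o·b_o³ − h_i·b_i³)/12 with b_o = 98.2, b_i = 79.60 mm (shorter outer/inner sides).
I_min = (123×98.2³ − 104.4×79.60³)/12 = 5.318×10^6 mm⁴
I = 5.318×10^6 mm⁴ = 5.318×10^-6 m⁴
Effective length L_e = K·L = 0.7 × 7.72 = 5.404 m
P_cr = π²EI / L_e² = π² × 207×10⁹ × 5.318×10^-6 / 5.404² = 3.721×10^5 N
Factor of safety n = P_cr / P = 372.07 / 183 = 2.03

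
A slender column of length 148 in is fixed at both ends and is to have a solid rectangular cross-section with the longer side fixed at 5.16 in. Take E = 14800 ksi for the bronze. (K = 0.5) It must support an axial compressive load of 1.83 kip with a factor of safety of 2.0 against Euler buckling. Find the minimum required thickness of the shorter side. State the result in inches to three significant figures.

Required P_cr = n·P = 2.0 × 1.83 = 3.660 kip
L_e = K·L = 0.5 × 148 = 74.00 in
Required I = P_cr·L_e²/(π²E) = 3.660×10^3 × 74.00² / (π² × 1.48×10^7) = 0.1372 in⁴
Rectangle, weak axis: I_min = h·b³/12 with h = 5.16 in fixed  ⇒  b = (12I/h)^(1/3) = 0.683 in

b ≈ 0.683 in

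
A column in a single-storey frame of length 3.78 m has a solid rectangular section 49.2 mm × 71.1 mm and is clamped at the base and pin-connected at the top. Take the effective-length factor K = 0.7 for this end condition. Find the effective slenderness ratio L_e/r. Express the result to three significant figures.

λ ≈ 186

Buckling occurs about the weak axis: I_min = h·b³/12 with b = 49.2 mm (the shorter side).
I_min = 71.1×49.2³/12 = 7.056×10^5 mm⁴
A = 3.498×10^3 mm²;  r_min = √(I/A) = √(7.056×10^5/3.498×10^3) = 14.20 mm
L_e = K·L = 0.7 × 3.78 m = 2.646 m = 2646.0 mm
λ = L_e / r_min = 2646.0 / 14.20 = 186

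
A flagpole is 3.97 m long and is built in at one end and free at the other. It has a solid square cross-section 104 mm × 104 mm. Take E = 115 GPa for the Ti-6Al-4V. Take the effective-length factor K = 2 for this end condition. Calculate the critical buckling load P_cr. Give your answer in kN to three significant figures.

P_cr ≈ 176 kN

I = a⁴/12 = 104⁴/12 = 9.749×10^6 mm⁴
I = 9.749×10^6 mm⁴ = 9.749×10^-6 m⁴
Effective length L_e = K·L = 2 × 3.97 = 7.940 m
P_cr = π²EI / L_e² = π² × 115×10⁹ × 9.749×10^-6 / 7.940² = 1.755×10^5 N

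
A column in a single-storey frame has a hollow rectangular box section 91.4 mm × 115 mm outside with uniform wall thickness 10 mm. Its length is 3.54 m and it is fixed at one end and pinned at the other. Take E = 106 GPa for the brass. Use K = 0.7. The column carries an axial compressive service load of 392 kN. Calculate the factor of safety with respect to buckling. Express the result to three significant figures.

n ≈ 1.93

Inner dimensions: h_i = 115 − 2×10 = 95.00 mm, b_i = 91.4 − 2×10 = 71.40 mm
Weak-axis I_min = (h_o·b_o³ − h_i·b_i³)/12 with b_o = 91.4, b_i = 71.40 mm (shorter outer/inner sides).
I_min = (115×91.4³ − 95.00×71.40³)/12 = 4.436×10^6 mm⁴
I = 4.436×10^6 mm⁴ = 4.436×10^-6 m⁴
Effective length L_e = K·L = 0.7 × 3.54 = 2.478 m
P_cr = π²EI / L_e² = π² × 106×10⁹ × 4.436×10^-6 / 2.478² = 7.557×10^5 N
Factor of safety n = P_cr / P = 755.74 / 392 = 1.93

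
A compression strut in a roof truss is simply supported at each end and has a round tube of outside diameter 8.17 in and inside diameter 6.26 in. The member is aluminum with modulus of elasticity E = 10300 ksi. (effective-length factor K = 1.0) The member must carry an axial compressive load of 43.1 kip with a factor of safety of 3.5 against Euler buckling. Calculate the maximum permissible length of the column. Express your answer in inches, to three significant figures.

L_max ≈ 311 in

d_o = 8.17 in, d_i = 6.26 in
I = π(d_o⁴ − d_i⁴)/64 = π(8.17⁴ − 6.260⁴)/64 = 143.3 in⁴
Required critical load P_cr = n·P = 3.5 × 43.1 = 150.8 kip = 1.508×10^5 lb
From P_cr = π²EI/(K·L)²:  L = (1/K)·√(π²EI/P_cr) = (1/1)·√(π²×1.03×10^7×143.3/1.508×10^5)
L = 311 in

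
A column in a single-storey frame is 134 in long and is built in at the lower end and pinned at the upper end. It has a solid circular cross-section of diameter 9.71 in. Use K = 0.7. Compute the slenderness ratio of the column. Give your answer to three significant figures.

I = πd⁴/64 = π×9.71⁴/64 = 436.4 in⁴
A = 74.05 in²;  r_min = √(I/A) = √(436.4/74.05) = 2.428 in
L_e = K·L = 0.7 × 134 = 93.80 in
λ = L_e / r_min = 93.800 / 2.428 = 38.6

λ ≈ 38.6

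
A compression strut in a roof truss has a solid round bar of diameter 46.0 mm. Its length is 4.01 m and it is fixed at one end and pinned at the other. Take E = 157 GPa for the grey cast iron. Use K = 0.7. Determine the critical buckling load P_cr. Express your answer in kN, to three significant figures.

P_cr ≈ 43.2 kN

I = πd⁴/64 = π×46.0⁴/64 = 2.198×10^5 mm⁴
I = 2.198×10^5 mm⁴ = 2.198×10^-7 m⁴
Effective length L_e = K·L = 0.7 × 4.01 = 2.807 m
P_cr = π²EI / L_e² = π² × 157×10⁹ × 2.198×10^-7 / 2.807² = 4.322×10^4 N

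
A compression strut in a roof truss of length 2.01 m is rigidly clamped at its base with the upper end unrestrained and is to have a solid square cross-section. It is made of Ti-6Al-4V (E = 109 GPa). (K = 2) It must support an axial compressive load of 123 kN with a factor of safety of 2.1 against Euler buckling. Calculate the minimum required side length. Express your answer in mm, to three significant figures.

a ≈ 82.6 mm

Required P_cr = n·P = 2.1 × 123 = 258.3 kN
L_e = K·L = 2 × 2.01 = 4.020 m
Required I = P_cr·L_e²/(π²E) = 2.583×10^5 × 4.020² / (π² × 1.09×10^11) = 3.880×10^-6 m⁴
I_req = 3.880×10^6 mm⁴
Solid square: I = a⁴/12  ⇒  a = (12I)^(1/4) = (12×3.880×10^6)^(1/4) = 82.6 mm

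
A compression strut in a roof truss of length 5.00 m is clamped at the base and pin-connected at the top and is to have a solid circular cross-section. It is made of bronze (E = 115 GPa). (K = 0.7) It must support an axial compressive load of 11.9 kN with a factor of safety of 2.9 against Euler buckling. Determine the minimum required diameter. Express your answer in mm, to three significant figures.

d ≈ 52.5 mm

Required P_cr = n·P = 2.9 × 11.9 = 34.51 kN
L_e = K·L = 0.7 × 5.00 = 3.500 m
Required I = P_cr·L_e²/(π²E) = 3.451×10^4 × 3.500² / (π² × 1.15×10^11) = 3.725×10^-7 m⁴
I_req = 3.725×10^5 mm⁴
Solid circle: I = πd⁴/64  ⇒  d = (64I/π)^(1/4) = (64×3.725×10^5/π)^(1/4) = 52.5 mm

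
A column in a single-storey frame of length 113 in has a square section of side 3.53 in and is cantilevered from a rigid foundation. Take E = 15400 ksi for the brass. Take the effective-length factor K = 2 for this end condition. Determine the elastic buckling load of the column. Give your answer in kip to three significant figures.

P_cr ≈ 38.5 kip

I = a⁴/12 = 3.53⁴/12 = 12.94 in⁴
Effective length L_e = K·L = 2 × 113 = 226.0 in
P_cr = π²EI / L_e² = π² × 15400×10³ × 12.94 / 226.0² = 3.851×10^4 lb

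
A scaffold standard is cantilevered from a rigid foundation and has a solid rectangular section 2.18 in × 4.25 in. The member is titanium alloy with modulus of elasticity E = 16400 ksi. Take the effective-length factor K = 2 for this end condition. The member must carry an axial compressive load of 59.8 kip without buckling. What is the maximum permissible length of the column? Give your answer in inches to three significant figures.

L_max ≈ 49.8 in

Buckling occurs about the weak axis: I_min = h·b³/12 with b = 2.18 in (the shorter side).
I_min = 4.25×2.18³/12 = 3.669 in⁴
At the buckling limit P_cr = P = 5.980×10^4 lb
From P_cr = π²EI/(K·L)²:  L = (1/K)·√(π²EI/P_cr) = (1/2)·√(π²×1.64×10^7×3.669/5.980×10^4)
L = 49.8 in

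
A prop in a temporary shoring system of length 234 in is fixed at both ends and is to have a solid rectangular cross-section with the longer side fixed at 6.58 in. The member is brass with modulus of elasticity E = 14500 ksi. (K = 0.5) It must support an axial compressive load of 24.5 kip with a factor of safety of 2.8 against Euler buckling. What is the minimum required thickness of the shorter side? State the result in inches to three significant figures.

Required P_cr = n·P = 2.8 × 24.5 = 68.60 kip
L_e = K·L = 0.5 × 234 = 117.0 in
Required I = P_cr·L_e²/(π²E) = 6.860×10^4 × 117.0² / (π² × 1.45×10^7) = 6.562 in⁴
Rectangle, weak axis: I_min = h·b³/12 with h = 6.58 in fixed  ⇒  b = (12I/h)^(1/3) = 2.29 in

b ≈ 2.29 in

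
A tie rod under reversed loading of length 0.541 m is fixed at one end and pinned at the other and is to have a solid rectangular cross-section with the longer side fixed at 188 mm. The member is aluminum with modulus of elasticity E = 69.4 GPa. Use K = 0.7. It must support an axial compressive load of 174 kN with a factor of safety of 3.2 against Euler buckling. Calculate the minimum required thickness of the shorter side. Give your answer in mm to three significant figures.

Required P_cr = n·P = 3.2 × 174 = 556.8 kN
L_e = K·L = 0.7 × 0.541 = 0.3787 m
Required I = P_cr·L_e²/(π²E) = 5.568×10^5 × 0.3787² / (π² × 6.94×10^10) = 1.166×10^-7 m⁴
I_req = 1.166×10^5 mm⁴
Rectangle, weak axis: I_min = h·b³/12 with h = 188 mm fixed  ⇒  b = (12I/h)^(1/3) = 19.5 mm

b ≈ 19.5 mm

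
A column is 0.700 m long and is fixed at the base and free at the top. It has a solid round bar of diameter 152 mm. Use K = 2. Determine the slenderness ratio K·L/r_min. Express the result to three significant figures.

λ ≈ 36.8

For a solid circle r = d/4 = 152/4 = 38.00 mm
L_e = K·L = 2 × 0.700 m = 1.400 m = 1400.0 mm
λ = L_e / r_min = 1400.0 / 38.00 = 36.8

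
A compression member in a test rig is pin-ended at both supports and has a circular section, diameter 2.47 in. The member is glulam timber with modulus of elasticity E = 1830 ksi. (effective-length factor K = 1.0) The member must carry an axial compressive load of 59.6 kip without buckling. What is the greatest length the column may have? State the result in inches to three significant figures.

L_max ≈ 23.5 in

I = πd⁴/64 = π×2.47⁴/64 = 1.827 in⁴
At the buckling limit P_cr = P = 5.960×10^4 lb
From P_cr = π²EI/(K·L)²:  L = (1/K)·√(π²EI/P_cr) = (1/1)·√(π²×1.83×10^6×1.827/5.960×10^4)
L = 23.5 in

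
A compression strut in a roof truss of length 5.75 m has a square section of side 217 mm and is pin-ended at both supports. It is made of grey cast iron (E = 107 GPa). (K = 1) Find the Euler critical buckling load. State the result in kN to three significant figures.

P_cr ≈ 5900 kN

I = a⁴/12 = 217⁴/12 = 1.848×10^8 mm⁴
I = 1.848×10^8 mm⁴ = 1.848×10^-4 m⁴
Effective length L_e = K·L = 1 × 5.75 = 5.750 m
P_cr = π²EI / L_e² = π² × 107×10⁹ × 1.848×10^-4 / 5.750² = 5.902×10^6 N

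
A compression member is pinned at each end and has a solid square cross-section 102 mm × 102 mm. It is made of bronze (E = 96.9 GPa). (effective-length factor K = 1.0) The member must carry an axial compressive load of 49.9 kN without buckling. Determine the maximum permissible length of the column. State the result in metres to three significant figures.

I = a⁴/12 = 102⁴/12 = 9.020×10^6 mm⁴
I = 9.020×10^-6 m⁴
At the buckling limit P_cr = P = 4.990×10^4 N
From P_cr = π²EI/(K·L)²:  L = (1/K)·√(π²EI/P_cr) = (1/1)·√(π²×9.69×10^10×9.020×10^-6/4.990×10^4)
L = 13.1 m

L_max ≈ 13.1 m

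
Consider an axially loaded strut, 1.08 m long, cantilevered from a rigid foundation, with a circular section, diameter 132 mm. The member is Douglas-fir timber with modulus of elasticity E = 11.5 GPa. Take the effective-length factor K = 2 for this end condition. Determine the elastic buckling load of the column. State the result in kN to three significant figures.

P_cr ≈ 363 kN

I = πd⁴/64 = π×132⁴/64 = 1.490×10^7 mm⁴
I = 1.490×10^7 mm⁴ = 1.490×10^-5 m⁴
Effective length L_e = K·L = 2 × 1.08 = 2.160 m
P_cr = π²EI / L_e² = π² × 11.5×10⁹ × 1.490×10^-5 / 2.160² = 3.625×10^5 N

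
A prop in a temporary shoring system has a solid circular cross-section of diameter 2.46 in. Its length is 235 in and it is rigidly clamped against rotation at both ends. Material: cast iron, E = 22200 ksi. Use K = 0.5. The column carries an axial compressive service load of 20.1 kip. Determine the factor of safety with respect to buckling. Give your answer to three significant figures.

I = πd⁴/64 = π×2.46⁴/64 = 1.798 in⁴
Effective length L_e = K·L = 0.5 × 235 = 117.5 in
P_cr = π²EI / L_e² = π² × 22200×10³ × 1.798 / 117.5² = 2.853×10^4 lb
Factor of safety n = P_cr / P = 28.529 / 20.1 = 1.42

n ≈ 1.42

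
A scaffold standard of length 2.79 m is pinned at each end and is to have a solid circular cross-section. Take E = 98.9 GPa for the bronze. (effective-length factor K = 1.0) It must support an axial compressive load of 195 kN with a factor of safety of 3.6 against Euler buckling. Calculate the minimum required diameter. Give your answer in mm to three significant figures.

Required P_cr = n·P = 3.6 × 195 = 702.0 kN
L_e = K·L = 1 × 2.79 = 2.790 m
Required I = P_cr·L_e²/(π²E) = 7.020×10^5 × 2.790² / (π² × 9.89×10^10) = 5.598×10^-6 m⁴
I_req = 5.598×10^6 mm⁴
Solid circle: I = πd⁴/64  ⇒  d = (64I/π)^(1/4) = (64×5.598×10^6/π)^(1/4) = 103 mm

d ≈ 103 mm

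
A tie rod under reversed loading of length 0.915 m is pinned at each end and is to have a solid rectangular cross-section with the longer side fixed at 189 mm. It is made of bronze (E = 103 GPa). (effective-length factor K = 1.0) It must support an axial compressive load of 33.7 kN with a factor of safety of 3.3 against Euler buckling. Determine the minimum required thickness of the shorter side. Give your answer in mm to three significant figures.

b ≈ 18.0 mm

Required P_cr = n·P = 3.3 × 33.7 = 111.2 kN
L_e = K·L = 1 × 0.915 = 0.9150 m
Required I = P_cr·L_e²/(π²E) = 1.112×10^5 × 0.9150² / (π² × 1.03×10^11) = 9.159×10^-8 m⁴
I_req = 9.159×10^4 mm⁴
Rectangle, weak axis: I_min = h·b³/12 with h = 189 mm fixed  ⇒  b = (12I/h)^(1/3) = 18.0 mm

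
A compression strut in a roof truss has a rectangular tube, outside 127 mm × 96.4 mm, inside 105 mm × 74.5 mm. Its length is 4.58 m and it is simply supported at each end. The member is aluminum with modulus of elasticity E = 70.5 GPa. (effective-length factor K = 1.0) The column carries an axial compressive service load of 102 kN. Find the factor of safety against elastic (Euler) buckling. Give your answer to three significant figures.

n ≈ 1.91

Weak-axis I_min = (h_o·b_o³ − h_i·b_i³)/12 with b_o = 96.4, b_i = 74.50 mm (shorter outer/inner sides).
I_min = (127×96.4³ − 105.0×74.50³)/12 = 5.863×10^6 mm⁴
I = 5.863×10^6 mm⁴ = 5.863×10^-6 m⁴
Effective length L_e = K·L = 1 × 4.58 = 4.580 m
P_cr = π²EI / L_e² = π² × 70.5×10⁹ × 5.863×10^-6 / 4.580² = 1.945×10^5 N
Factor of safety n = P_cr / P = 194.48 / 102 = 1.91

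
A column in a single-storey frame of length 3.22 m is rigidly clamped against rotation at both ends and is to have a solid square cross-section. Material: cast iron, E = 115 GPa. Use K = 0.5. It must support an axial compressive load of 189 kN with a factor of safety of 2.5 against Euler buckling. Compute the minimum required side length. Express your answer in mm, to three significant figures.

a ≈ 60.0 mm

Required P_cr = n·P = 2.5 × 189 = 472.5 kN
L_e = K·L = 0.5 × 3.22 = 1.610 m
Required I = P_cr·L_e²/(π²E) = 4.725×10^5 × 1.610² / (π² × 1.15×10^11) = 1.079×10^-6 m⁴
I_req = 1.079×10^6 mm⁴
Solid square: I = a⁴/12  ⇒  a = (12I)^(1/4) = (12×1.079×10^6)^(1/4) = 60.0 mm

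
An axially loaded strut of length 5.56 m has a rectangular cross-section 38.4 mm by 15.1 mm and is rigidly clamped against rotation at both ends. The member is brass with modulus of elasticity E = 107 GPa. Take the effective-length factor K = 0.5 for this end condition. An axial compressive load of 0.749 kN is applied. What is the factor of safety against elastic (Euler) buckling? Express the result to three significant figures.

Buckling occurs about the weak axis: I_min = h·b³/12 with b = 15.1 mm (the shorter side).
I_min = 38.4×15.1³/12 = 1.102×10^4 mm⁴
I = 1.102×10^4 mm⁴ = 1.102×10^-8 m⁴
Effective length L_e = K·L = 0.5 × 5.56 = 2.780 m
P_cr = π²EI / L_e² = π² × 107×10⁹ × 1.102×10^-8 / 2.780² = 1.505×10^3 N
Factor of safety n = P_cr / P = 1.5055 / 0.749 = 2.01

n ≈ 2.01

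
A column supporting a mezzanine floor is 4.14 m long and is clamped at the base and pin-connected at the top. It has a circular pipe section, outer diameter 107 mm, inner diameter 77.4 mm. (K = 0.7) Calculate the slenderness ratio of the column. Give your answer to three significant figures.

λ ≈ 87.8

d_o = 107 mm, d_i = 77.4 mm
I = π(d_o⁴ − d_i⁴)/64 = π(107⁴ − 77.40⁴)/64 = 4.673×10^6 mm⁴
A = 4.287×10^3 mm²;  r_min = √(I/A) = √(4.673×10^6/4.287×10^3) = 33.01 mm
L_e = K·L = 0.7 × 4.14 m = 2.898 m = 2898.0 mm
λ = L_e / r_min = 2898.0 / 33.01 = 87.8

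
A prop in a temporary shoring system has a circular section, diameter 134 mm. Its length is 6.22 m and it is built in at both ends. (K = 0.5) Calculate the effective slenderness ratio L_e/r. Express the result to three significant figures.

λ ≈ 92.8

For a solid circle r = d/4 = 134/4 = 33.50 mm
L_e = K·L = 0.5 × 6.22 m = 3.110 m = 3110.0 mm
λ = L_e / r_min = 3110.0 / 33.50 = 92.8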